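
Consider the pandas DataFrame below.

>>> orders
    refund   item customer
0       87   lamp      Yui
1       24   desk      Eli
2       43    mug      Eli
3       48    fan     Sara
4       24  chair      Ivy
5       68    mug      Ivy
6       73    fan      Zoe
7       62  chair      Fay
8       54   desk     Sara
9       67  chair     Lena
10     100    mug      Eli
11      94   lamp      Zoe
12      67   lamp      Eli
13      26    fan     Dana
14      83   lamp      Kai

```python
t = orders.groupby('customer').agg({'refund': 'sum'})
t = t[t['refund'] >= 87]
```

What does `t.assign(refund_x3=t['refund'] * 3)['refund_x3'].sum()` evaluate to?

2046

group by customer, sum of refund:
          refund
customer        
Dana          26
Eli          234
Fay           62
Ivy           92
Kai           83
Lena          67
Sara         102
Yui           87
Zoe          167
filter rows where refund >= 87:
          refund
customer        
Eli          234
Ivy           92
Sara         102
Yui           87
Zoe          167
add column refund_x3 = t['refund'] * 3:
          refund  refund_x3
customer                   
Eli          234        702
Ivy           92        276
Sara         102        306
Yui           87        261
Zoe          167        501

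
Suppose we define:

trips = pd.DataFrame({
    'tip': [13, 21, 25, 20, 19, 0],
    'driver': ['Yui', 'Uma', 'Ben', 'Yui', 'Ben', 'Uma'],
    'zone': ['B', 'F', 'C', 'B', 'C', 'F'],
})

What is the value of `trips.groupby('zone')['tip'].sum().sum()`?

98

group by zone, sum of tip:
zone
B    33
C    44
F    21
Name: tip, dtype: int64
Hence 98.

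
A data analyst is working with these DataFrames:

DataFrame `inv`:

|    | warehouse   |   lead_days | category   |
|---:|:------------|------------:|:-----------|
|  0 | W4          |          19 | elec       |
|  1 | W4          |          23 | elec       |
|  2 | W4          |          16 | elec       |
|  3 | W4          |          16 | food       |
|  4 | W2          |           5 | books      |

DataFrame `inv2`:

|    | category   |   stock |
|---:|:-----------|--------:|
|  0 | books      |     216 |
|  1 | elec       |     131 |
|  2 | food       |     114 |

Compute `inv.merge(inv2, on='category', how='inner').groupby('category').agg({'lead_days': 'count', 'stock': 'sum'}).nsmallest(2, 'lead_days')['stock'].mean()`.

165.0

merge on 'category' (how='inner') → 5 rows:
  warehouse  lead_days category  stock
0        W4         19     elec    131
1        W4         23     elec    131
2        W4         16     elec    131
3        W4         16     food    114
4        W2          5    books    216
group by category: count(lead_days), sum(stock):
          lead_days  stock
category                  
books             1    216
elec              3    393
food              1    114
take 2 rows with smallest lead_days:
          lead_days  stock
category                  
books             1    216
food              1    114
Taking the mean of column 'stock' gives 165.0.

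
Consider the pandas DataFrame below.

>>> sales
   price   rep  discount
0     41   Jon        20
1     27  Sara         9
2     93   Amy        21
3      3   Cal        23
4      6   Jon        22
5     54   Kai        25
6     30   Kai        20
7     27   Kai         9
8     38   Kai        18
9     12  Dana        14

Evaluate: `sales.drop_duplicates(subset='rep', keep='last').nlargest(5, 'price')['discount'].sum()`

drop duplicate rep (keep=last):
   price   rep  discount
1     27  Sara         9
2     93   Amy        21
3      3   Cal        23
4      6   Jon        22
8     38   Kai        18
9     12  Dana        14
take 5 rows with largest price:
   price   rep  discount
2     93   Amy        21
8     38   Kai        18
1     27  Sara         9
9     12  Dana        14
4      6   Jon        22
So sum() = 84.

84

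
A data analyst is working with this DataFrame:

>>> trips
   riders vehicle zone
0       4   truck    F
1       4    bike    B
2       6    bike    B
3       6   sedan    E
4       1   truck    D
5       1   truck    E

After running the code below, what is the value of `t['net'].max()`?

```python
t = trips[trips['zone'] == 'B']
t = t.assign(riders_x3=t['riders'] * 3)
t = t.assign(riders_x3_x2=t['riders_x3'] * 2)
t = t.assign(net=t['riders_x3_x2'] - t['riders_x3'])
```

18

filter rows where zone == 'B':
   riders vehicle zone
1       4    bike    B
2       6    bike    B
add column riders_x3 = t['riders'] * 3:
   riders vehicle zone  riders_x3
1       4    bike    B         12
2       6    bike    B         18
add column riders_x3_x2 = t['riders_x3'] * 2:
   riders vehicle zone  riders_x3  riders_x3_x2
1       4    bike    B         12            24
2       6    bike    B         18            36
add column net = t['riders_x3_x2'] - t['riders_x3']:
   riders vehicle zone  riders_x3  riders_x3_x2  net
1       4    bike    B         12            24   12
2       6    bike    B         18            36   18
So max() = 18.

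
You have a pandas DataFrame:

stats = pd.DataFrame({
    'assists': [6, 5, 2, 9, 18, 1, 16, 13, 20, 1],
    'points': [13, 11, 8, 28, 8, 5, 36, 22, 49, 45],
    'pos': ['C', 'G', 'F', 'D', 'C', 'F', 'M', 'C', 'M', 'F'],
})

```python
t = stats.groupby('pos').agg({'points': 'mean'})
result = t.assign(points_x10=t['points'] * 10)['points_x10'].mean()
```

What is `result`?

group by pos, mean of points:
        points
pos           
C    14.333333
D    28.000000
F    19.333333
G    11.000000
M    42.500000
add column points_x10 = t['points'] * 10:
        points  points_x10
pos                       
C    14.333333  143.333333
D    28.000000  280.000000
F    19.333333  193.333333
G    11.000000  110.000000
M    42.500000  425.000000
Then the mean of column 'points_x10': 230.333333333

230.333333333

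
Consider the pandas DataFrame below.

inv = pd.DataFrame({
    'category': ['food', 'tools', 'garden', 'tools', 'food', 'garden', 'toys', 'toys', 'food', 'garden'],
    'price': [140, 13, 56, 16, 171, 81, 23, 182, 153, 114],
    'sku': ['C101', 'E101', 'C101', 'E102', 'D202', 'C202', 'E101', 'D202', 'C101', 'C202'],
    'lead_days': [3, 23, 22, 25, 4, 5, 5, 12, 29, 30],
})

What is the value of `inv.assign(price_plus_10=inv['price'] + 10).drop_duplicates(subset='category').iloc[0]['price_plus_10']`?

150

add column price_plus_10 = inv['price'] + 10:
  category  price   sku  lead_days  price_plus_10
0     food    140  C101          3            150
1    tools     13  E101         23             23
2   garden     56  C101         22             66
3    tools     16  E102         25             26
4     food    171  D202          4            181
5   garden     81  C202          5             91
6     toys     23  E101          5             33
7     toys    182  D202         12            192
8     food    153  C101         29            163
9   garden    114  C202         30            124
drop duplicate category (keep=first):
  category  price   sku  lead_days  price_plus_10
0     food    140  C101          3            150
1    tools     13  E101         23             23
2   garden     56  C101         22             66
6     toys     23  E101          5             33
The value at position 0, column 'price_plus_10' is 150.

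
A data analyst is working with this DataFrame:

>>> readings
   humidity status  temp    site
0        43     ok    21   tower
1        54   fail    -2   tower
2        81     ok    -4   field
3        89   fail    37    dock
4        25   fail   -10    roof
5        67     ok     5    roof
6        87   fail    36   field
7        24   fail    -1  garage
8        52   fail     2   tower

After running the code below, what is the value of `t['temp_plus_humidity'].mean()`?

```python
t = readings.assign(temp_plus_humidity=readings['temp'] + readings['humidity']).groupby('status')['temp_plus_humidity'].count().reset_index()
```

4.5

add column temp_plus_humidity = readings['temp'] + readings['humidity']:
   humidity status  temp    site  temp_plus_humidity
0        43     ok    21   tower                  64
1        54   fail    -2   tower                  52
2        81     ok    -4   field                  77
3        89   fail    37    dock                 126
4        25   fail   -10    roof                  15
5        67     ok     5    roof                  72
6        87   fail    36   field                 123
7        24   fail    -1  garage                  23
8        52   fail     2   tower                  54
group by status, count of temp_plus_humidity:
status
fail    6
ok      3
Name: temp_plus_humidity, dtype: int64
reset_index():
  status  temp_plus_humidity
0   fail                   6
1     ok                   3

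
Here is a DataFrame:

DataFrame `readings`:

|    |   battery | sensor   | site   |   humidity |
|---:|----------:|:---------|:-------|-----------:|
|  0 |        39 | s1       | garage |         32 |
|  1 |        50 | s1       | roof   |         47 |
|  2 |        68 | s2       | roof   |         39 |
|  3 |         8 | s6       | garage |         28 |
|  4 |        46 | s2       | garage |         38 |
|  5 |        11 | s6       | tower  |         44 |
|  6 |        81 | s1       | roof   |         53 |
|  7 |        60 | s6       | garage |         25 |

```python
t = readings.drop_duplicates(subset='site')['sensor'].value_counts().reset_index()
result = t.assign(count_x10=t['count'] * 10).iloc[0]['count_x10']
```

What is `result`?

20

drop duplicate site (keep=first):
   battery sensor    site  humidity
0       39     s1  garage        32
1       50     s1    roof        47
5       11     s6   tower        44
value_counts of sensor:
sensor
s1    2
s6    1
Name: count, dtype: int64
reset_index():
  sensor  count
0     s1      2
1     s6      1
add column count_x10 = t['count'] * 10:
  sensor  count  count_x10
0     s1      2         20
1     s6      1         10
Finally, value at position 0, column 'count_x10' = 20.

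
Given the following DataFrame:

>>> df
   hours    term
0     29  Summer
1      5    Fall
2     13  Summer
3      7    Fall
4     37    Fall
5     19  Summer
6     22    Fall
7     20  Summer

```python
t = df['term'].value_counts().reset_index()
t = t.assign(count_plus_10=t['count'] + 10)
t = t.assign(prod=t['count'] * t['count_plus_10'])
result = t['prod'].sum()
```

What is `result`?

112

value_counts of term:
term
Summer    4
Fall      4
Name: count, dtype: int64
reset_index():
     term  count
0  Summer      4
1    Fall      4
add column count_plus_10 = t['count'] + 10:
     term  count  count_plus_10
0  Summer      4             14
1    Fall      4             14
add column prod = t['count'] * t['count_plus_10']:
     term  count  count_plus_10  prod
0  Summer      4             14    56
1    Fall      4             14    56
Reading off the sum of column 'prod', we get 112.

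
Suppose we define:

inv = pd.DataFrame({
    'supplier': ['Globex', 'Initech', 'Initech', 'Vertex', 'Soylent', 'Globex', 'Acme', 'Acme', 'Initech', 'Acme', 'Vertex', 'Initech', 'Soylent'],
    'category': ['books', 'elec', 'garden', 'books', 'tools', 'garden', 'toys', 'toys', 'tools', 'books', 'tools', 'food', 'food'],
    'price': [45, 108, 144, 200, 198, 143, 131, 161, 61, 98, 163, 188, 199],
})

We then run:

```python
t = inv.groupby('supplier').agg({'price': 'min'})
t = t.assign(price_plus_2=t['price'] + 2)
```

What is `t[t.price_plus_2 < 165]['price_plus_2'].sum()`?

group by supplier, min of price:
          price
supplier       
Acme         98
Globex       45
Initech      61
Soylent     198
Vertex      163
add column price_plus_2 = t['price'] + 2:
          price  price_plus_2
supplier                     
Acme         98           100
Globex       45            47
Initech      61            63
Soylent     198           200
Vertex      163           165
filter rows where price_plus_2 < 165:
          price  price_plus_2
supplier                     
Acme         98           100
Globex       45            47
Initech      61            63
The sum of column 'price_plus_2' is 210.

210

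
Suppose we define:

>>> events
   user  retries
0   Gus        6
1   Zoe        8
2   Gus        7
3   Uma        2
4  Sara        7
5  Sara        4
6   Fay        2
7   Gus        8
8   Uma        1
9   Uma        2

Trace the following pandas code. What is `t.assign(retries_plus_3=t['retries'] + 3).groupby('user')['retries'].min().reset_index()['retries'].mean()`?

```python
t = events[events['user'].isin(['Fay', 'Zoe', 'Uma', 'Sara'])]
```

3.75

filter rows where user in ['Fay', 'Zoe', 'Uma', 'Sara']:
   user  retries
1   Zoe        8
3   Uma        2
4  Sara        7
5  Sara        4
6   Fay        2
8   Uma        1
9   Uma        2
add column retries_plus_3 = t['retries'] + 3:
   user  retries  retries_plus_3
1   Zoe        8              11
3   Uma        2               5
4  Sara        7              10
5  Sara        4               7
6   Fay        2               5
8   Uma        1               4
9   Uma        2               5
group by user, min of retries:
user
Fay     2
Sara    4
Uma     1
Zoe     8
Name: retries, dtype: int64
reset_index():
   user  retries
0   Fay        2
1  Sara        4
2   Uma        1
3   Zoe        8
Hence 3.75.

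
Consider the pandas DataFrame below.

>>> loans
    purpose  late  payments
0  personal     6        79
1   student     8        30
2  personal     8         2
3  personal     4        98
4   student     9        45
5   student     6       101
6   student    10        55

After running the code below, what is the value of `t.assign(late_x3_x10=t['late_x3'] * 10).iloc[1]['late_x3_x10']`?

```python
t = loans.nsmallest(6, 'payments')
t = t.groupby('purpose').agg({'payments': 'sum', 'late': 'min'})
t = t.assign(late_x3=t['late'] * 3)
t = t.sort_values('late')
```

take 6 rows with smallest payments:
    purpose  late  payments
2  personal     8         2
1   student     8        30
4   student     9        45
6   student    10        55
0  personal     6        79
3  personal     4        98
group by purpose: sum(payments), min(late):
          payments  late
purpose                 
personal       179     4
student        130     8
add column late_x3 = t['late'] * 3:
          payments  late  late_x3
purpose                          
personal       179     4       12
student        130     8       24
sort by late:
          payments  late  late_x3
purpose                          
personal       179     4       12
student        130     8       24
add column late_x3_x10 = t['late_x3'] * 10:
          payments  late  late_x3  late_x3_x10
purpose                                       
personal       179     4       12          120
student        130     8       24          240
The value at position 1, column 'late_x3_x10' is 240.

240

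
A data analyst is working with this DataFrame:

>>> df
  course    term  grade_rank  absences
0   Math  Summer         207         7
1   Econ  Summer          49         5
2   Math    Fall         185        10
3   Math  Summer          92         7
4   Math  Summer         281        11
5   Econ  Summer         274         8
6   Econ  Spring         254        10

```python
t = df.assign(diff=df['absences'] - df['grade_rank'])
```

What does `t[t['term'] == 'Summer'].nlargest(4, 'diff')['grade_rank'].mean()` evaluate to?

155.5

add column diff = df['absences'] - df['grade_rank']:
  course    term  grade_rank  absences  diff
0   Math  Summer         207         7  -200
1   Econ  Summer          49         5   -44
2   Math    Fall         185        10  -175
3   Math  Summer          92         7   -85
4   Math  Summer         281        11  -270
5   Econ  Summer         274         8  -266
6   Econ  Spring         254        10  -244
filter rows where term == 'Summer':
  course    term  grade_rank  absences  diff
0   Math  Summer         207         7  -200
1   Econ  Summer          49         5   -44
3   Math  Summer          92         7   -85
4   Math  Summer         281        11  -270
5   Econ  Summer         274         8  -266
take 4 rows with largest diff:
  course    term  grade_rank  absences  diff
1   Econ  Summer          49         5   -44
3   Math  Summer          92         7   -85
0   Math  Summer         207         7  -200
5   Econ  Summer         274         8  -266
So mean() = 155.5.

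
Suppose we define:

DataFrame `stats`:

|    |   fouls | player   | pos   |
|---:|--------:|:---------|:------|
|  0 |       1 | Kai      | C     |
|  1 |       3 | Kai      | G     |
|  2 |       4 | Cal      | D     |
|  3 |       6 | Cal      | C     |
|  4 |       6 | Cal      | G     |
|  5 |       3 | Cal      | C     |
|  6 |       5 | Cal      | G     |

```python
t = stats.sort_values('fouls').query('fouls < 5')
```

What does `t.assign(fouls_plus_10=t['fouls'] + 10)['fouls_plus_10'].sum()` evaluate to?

sort by fouls:
   fouls player pos
0      1    Kai   C
1      3    Kai   G
5      3    Cal   C
2      4    Cal   D
6      5    Cal   G
3      6    Cal   C
4      6    Cal   G
filter rows where fouls < 5:
   fouls player pos
0      1    Kai   C
1      3    Kai   G
5      3    Cal   C
2      4    Cal   D
add column fouls_plus_10 = t['fouls'] + 10:
   fouls player pos  fouls_plus_10
0      1    Kai   C             11
1      3    Kai   G             13
5      3    Cal   C             13
2      4    Cal   D             14

51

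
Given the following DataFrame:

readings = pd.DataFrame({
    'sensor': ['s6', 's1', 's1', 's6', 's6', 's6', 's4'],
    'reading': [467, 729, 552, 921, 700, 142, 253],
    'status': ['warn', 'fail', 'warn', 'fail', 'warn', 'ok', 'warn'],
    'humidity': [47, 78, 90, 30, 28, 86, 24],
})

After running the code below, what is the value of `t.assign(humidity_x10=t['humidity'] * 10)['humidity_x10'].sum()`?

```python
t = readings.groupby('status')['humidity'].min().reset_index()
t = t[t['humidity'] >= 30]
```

group by status, min of humidity:
status
fail    30
ok      86
warn    24
Name: humidity, dtype: int64
reset_index():
  status  humidity
0   fail        30
1     ok        86
2   warn        24
filter rows where humidity >= 30:
  status  humidity
0   fail        30
1     ok        86
add column humidity_x10 = t['humidity'] * 10:
  status  humidity  humidity_x10
0   fail        30           300
1     ok        86           860
The sum of column 'humidity_x10' is 1160.

1160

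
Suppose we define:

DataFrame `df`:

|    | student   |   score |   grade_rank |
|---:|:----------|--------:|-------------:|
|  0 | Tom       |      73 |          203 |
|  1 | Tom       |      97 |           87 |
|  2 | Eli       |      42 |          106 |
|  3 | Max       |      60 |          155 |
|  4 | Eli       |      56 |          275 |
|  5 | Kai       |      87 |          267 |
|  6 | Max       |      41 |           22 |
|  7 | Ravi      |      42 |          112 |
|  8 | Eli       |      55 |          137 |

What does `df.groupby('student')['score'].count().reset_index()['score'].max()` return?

3

group by student, count of score:
student
Eli     3
Kai     1
Max     2
Ravi    1
Tom     2
Name: score, dtype: int64
reset_index():
  student  score
0     Eli      3
1     Kai      1
2     Max      2
3    Ravi      1
4     Tom      2
max of column 'score' → 3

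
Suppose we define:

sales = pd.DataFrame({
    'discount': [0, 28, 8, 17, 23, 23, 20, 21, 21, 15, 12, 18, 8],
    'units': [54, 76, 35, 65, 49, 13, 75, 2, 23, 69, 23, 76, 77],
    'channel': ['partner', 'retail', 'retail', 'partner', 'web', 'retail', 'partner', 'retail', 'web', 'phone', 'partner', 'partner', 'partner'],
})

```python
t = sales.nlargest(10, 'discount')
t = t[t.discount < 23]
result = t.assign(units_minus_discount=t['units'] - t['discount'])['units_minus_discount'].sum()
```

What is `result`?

take 10 rows with largest discount:
    discount  units  channel
1         28     76   retail
4         23     49      web
5         23     13   retail
7         21      2   retail
8         21     23      web
6         20     75  partner
11        18     76  partner
3         17     65  partner
9         15     69    phone
10        12     23  partner
filter rows where discount < 23:
    discount  units  channel
7         21      2   retail
8         21     23      web
6         20     75  partner
11        18     76  partner
3         17     65  partner
9         15     69    phone
10        12     23  partner
add column units_minus_discount = t['units'] - t['discount']:
    discount  units  channel  units_minus_discount
7         21      2   retail                   -19
8         21     23      web                     2
6         20     75  partner                    55
11        18     76  partner                    58
3         17     65  partner                    48
9         15     69    phone                    54
10        12     23  partner                    11
Hence 209.

209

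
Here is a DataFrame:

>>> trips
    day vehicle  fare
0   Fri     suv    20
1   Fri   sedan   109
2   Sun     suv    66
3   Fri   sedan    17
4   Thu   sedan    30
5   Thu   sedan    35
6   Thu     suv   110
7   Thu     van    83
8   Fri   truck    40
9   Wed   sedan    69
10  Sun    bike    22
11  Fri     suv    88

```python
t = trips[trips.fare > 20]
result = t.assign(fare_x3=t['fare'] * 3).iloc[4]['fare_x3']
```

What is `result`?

filter rows where fare > 20:
    day vehicle  fare
1   Fri   sedan   109
2   Sun     suv    66
4   Thu   sedan    30
5   Thu   sedan    35
6   Thu     suv   110
7   Thu     van    83
8   Fri   truck    40
9   Wed   sedan    69
10  Sun    bike    22
11  Fri     suv    88
add column fare_x3 = t['fare'] * 3:
    day vehicle  fare  fare_x3
1   Fri   sedan   109      327
2   Sun     suv    66      198
4   Thu   sedan    30       90
5   Thu   sedan    35      105
6   Thu     suv   110      330
7   Thu     van    83      249
8   Fri   truck    40      120
9   Wed   sedan    69      207
10  Sun    bike    22       66
11  Fri     suv    88      264

330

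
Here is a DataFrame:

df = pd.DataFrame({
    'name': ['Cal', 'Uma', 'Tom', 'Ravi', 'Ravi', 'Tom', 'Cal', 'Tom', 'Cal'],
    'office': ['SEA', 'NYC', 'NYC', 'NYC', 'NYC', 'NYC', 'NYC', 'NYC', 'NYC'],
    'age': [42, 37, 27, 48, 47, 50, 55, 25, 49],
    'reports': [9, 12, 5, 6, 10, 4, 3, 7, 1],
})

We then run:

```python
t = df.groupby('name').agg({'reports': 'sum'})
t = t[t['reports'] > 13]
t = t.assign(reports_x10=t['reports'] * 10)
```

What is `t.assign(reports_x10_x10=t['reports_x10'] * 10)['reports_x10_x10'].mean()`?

1600.0

group by name, sum of reports:
      reports
name         
Cal        13
Ravi       16
Tom        16
Uma        12
filter rows where reports > 13:
      reports
name         
Ravi       16
Tom        16
add column reports_x10 = t['reports'] * 10:
      reports  reports_x10
name                      
Ravi       16          160
Tom        16          160
add column reports_x10_x10 = t['reports_x10'] * 10:
      reports  reports_x10  reports_x10_x10
name                                       
Ravi       16          160             1600
Tom        16          160             1600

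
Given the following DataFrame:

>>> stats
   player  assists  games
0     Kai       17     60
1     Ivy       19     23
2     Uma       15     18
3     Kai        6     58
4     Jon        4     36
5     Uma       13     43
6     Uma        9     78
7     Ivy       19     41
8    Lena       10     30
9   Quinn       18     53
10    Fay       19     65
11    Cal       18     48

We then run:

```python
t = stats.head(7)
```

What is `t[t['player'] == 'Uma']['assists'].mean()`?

take first 7 rows:
  player  assists  games
0    Kai       17     60
1    Ivy       19     23
2    Uma       15     18
3    Kai        6     58
4    Jon        4     36
5    Uma       13     43
6    Uma        9     78
filter rows where player == 'Uma':
  player  assists  games
2    Uma       15     18
5    Uma       13     43
6    Uma        9     78

12.3333333333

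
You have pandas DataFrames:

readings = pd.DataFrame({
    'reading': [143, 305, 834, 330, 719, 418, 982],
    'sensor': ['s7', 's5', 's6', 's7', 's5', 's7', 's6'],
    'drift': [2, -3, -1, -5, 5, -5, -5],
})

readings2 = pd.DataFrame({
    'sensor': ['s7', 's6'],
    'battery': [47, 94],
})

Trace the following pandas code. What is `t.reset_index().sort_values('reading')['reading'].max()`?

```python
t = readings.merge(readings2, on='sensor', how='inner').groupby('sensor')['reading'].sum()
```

merge on 'sensor' (how='inner') → 5 rows:
   reading sensor  drift  battery
0      143     s7      2       47
1      834     s6     -1       94
2      330     s7     -5       47
3      418     s7     -5       47
4      982     s6     -5       94
group by sensor, sum of reading:
sensor
s6    1816
s7     891
Name: reading, dtype: int64
reset_index():
  sensor  reading
0     s6     1816
1     s7      891
sort by reading:
  sensor  reading
1     s7      891
0     s6     1816
So max() = 1816.

1816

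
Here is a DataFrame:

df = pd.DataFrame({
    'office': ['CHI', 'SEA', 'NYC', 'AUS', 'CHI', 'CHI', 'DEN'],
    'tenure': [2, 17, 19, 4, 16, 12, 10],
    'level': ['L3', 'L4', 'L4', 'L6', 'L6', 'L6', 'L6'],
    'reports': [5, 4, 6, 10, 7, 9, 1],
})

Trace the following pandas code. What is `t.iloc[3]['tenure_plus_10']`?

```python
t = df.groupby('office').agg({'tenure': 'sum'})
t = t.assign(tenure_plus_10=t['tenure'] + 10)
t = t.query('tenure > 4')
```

27

group by office, sum of tenure:
        tenure
office        
AUS          4
CHI         30
DEN         10
NYC         19
SEA         17
add column tenure_plus_10 = t['tenure'] + 10:
        tenure  tenure_plus_10
office                        
AUS          4              14
CHI         30              40
DEN         10              20
NYC         19              29
SEA         17              27
filter rows where tenure > 4:
        tenure  tenure_plus_10
office                        
CHI         30              40
DEN         10              20
NYC         19              29
SEA         17              27
Hence 27.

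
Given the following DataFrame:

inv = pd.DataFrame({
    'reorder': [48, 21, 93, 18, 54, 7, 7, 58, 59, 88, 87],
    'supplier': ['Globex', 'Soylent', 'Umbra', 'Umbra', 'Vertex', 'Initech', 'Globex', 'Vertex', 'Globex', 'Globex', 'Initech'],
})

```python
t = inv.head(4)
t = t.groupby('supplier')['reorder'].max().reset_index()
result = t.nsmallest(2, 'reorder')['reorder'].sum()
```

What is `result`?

69

take first 4 rows:
   reorder supplier
0       48   Globex
1       21  Soylent
2       93    Umbra
3       18    Umbra
group by supplier, max of reorder:
supplier
Globex     48
Soylent    21
Umbra      93
Name: reorder, dtype: int64
reset_index():
  supplier  reorder
0   Globex       48
1  Soylent       21
2    Umbra       93
take 2 rows with smallest reorder:
  supplier  reorder
1  Soylent       21
0   Globex       48
Taking the sum of column 'reorder' gives 69.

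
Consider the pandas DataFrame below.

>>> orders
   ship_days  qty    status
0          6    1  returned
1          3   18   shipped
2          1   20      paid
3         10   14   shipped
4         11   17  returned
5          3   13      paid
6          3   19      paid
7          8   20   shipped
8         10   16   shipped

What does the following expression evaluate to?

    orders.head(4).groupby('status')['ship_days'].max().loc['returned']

take first 4 rows:
   ship_days  qty    status
0          6    1  returned
1          3   18   shipped
2          1   20      paid
3         10   14   shipped
group by status, max of ship_days:
status
paid         1
returned     6
shipped     10
Name: ship_days, dtype: int64

6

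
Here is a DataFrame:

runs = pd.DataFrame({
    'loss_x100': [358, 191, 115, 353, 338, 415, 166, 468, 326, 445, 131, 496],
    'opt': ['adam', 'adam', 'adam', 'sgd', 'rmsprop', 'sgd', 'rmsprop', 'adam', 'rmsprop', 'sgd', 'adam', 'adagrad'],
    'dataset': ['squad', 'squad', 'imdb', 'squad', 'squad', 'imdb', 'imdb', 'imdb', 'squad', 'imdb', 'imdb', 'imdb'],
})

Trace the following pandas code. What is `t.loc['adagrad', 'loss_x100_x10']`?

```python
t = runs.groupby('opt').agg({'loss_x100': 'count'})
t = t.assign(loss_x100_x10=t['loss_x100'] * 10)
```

10

group by opt, count of loss_x100:
         loss_x100
opt               
adagrad          1
adam             5
rmsprop          3
sgd              3
add column loss_x100_x10 = t['loss_x100'] * 10:
         loss_x100  loss_x100_x10
opt                              
adagrad          1             10
adam             5             50
rmsprop          3             30
sgd              3             30
Taking the value at row 'adagrad', column 'loss_x100_x10' gives 10.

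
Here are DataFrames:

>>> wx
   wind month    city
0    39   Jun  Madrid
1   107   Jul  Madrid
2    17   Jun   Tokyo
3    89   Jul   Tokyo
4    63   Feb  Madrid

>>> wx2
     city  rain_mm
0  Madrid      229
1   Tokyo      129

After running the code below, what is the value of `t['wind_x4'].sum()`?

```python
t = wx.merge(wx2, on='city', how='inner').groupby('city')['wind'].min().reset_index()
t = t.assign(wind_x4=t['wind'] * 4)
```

224

merge on 'city' (how='inner') → 5 rows:
   wind month    city  rain_mm
0    39   Jun  Madrid      229
1   107   Jul  Madrid      229
2    17   Jun   Tokyo      129
3    89   Jul   Tokyo      129
4    63   Feb  Madrid      229
group by city, min of wind:
city
Madrid    39
Tokyo     17
Name: wind, dtype: int64
reset_index():
     city  wind
0  Madrid    39
1   Tokyo    17
add column wind_x4 = t['wind'] * 4:
     city  wind  wind_x4
0  Madrid    39      156
1   Tokyo    17       68
The sum of column 'wind_x4' is 224.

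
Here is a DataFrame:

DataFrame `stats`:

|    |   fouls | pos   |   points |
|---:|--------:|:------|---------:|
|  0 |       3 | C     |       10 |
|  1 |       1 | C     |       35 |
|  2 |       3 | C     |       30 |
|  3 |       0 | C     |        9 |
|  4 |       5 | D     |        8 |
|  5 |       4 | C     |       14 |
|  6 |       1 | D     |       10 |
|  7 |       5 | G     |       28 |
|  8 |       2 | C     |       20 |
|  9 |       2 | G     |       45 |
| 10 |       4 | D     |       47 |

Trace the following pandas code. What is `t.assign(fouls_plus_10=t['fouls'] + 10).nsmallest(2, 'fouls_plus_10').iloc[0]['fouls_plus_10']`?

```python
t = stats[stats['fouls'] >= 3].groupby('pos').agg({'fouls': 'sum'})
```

filter rows where fouls >= 3:
    fouls pos  points
0       3   C      10
2       3   C      30
4       5   D       8
5       4   C      14
7       5   G      28
10      4   D      47
group by pos, sum of fouls:
     fouls
pos       
C       10
D        9
G        5
add column fouls_plus_10 = t['fouls'] + 10:
     fouls  fouls_plus_10
pos                      
C       10             20
D        9             19
G        5             15
take 2 rows with smallest fouls_plus_10:
     fouls  fouls_plus_10
pos                      
G        5             15
D        9             19
Reading off the value at position 0, column 'fouls_plus_10', we get 15.

15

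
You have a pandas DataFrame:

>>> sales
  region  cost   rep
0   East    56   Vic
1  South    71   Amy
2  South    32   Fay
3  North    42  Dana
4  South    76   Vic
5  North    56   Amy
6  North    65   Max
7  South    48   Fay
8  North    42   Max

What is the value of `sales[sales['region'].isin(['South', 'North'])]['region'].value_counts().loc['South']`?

filter rows where region in ['South', 'North']:
  region  cost   rep
1  South    71   Amy
2  South    32   Fay
3  North    42  Dana
4  South    76   Vic
5  North    56   Amy
6  North    65   Max
7  South    48   Fay
8  North    42   Max
value_counts of region:
region
South    4
North    4
Name: count, dtype: int64
Reading off the value at index 'South', we get 4.

4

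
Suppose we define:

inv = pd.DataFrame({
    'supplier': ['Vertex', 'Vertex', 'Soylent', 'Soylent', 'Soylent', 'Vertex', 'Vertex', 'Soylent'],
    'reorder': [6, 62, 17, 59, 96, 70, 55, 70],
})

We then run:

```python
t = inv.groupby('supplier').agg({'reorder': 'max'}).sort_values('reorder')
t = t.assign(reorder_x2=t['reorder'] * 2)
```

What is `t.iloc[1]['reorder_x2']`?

group by supplier, max of reorder:
          reorder
supplier         
Soylent        96
Vertex         70
sort by reorder:
          reorder
supplier         
Vertex         70
Soylent        96
add column reorder_x2 = t['reorder'] * 2:
          reorder  reorder_x2
supplier                     
Vertex         70         140
Soylent        96         192
Finally, value at position 1, column 'reorder_x2' = 192.

192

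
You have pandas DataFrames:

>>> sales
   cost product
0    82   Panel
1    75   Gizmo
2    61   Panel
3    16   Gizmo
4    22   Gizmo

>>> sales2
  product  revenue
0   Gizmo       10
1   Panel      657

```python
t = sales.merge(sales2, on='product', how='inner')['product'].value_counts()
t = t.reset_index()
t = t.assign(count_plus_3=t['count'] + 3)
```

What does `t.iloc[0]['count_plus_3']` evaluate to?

6

merge on 'product' (how='inner') → 5 rows:
   cost product  revenue
0    82   Panel      657
1    75   Gizmo       10
2    61   Panel      657
3    16   Gizmo       10
4    22   Gizmo       10
value_counts of product:
product
Gizmo    3
Panel    2
Name: count, dtype: int64
reset_index():
  product  count
0   Gizmo      3
1   Panel      2
add column count_plus_3 = t['count'] + 3:
  product  count  count_plus_3
0   Gizmo      3             6
1   Panel      2             5
Reading off the value at position 0, column 'count_plus_3', we get 6.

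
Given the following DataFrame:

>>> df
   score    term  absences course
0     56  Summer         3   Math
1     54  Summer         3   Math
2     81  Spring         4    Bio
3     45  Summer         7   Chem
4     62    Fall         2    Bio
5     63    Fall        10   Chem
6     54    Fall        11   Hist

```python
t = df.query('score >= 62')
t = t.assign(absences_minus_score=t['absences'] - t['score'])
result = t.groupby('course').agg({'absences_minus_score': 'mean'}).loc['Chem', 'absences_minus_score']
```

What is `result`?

-53.0

filter rows where score >= 62:
   score    term  absences course
2     81  Spring         4    Bio
4     62    Fall         2    Bio
5     63    Fall        10   Chem
add column absences_minus_score = t['absences'] - t['score']:
   score    term  absences course  absences_minus_score
2     81  Spring         4    Bio                   -77
4     62    Fall         2    Bio                   -60
5     63    Fall        10   Chem                   -53
group by course, mean of absences_minus_score:
        absences_minus_score
course                      
Bio                    -68.5
Chem                   -53.0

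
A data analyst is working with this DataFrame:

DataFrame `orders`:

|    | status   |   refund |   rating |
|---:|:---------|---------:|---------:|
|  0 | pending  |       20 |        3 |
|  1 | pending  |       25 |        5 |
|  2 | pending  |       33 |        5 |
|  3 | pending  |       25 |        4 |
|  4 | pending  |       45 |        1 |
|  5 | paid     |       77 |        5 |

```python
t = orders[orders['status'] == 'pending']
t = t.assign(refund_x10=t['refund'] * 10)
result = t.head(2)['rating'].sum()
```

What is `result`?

filter rows where status == 'pending':
    status  refund  rating
0  pending      20       3
1  pending      25       5
2  pending      33       5
3  pending      25       4
4  pending      45       1
add column refund_x10 = t['refund'] * 10:
    status  refund  rating  refund_x10
0  pending      20       3         200
1  pending      25       5         250
2  pending      33       5         330
3  pending      25       4         250
4  pending      45       1         450
take first 2 rows:
    status  refund  rating  refund_x10
0  pending      20       3         200
1  pending      25       5         250
Hence 8.

8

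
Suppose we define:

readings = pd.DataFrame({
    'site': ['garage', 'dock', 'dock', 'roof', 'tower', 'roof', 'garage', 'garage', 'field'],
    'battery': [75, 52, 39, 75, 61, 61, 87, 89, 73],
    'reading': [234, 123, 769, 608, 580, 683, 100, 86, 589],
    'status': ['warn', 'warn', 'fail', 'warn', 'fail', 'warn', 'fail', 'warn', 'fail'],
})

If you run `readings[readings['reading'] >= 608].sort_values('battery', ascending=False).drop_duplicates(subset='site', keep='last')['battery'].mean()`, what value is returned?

filter rows where reading >= 608:
   site  battery  reading status
2  dock       39      769   fail
3  roof       75      608   warn
5  roof       61      683   warn
sort by battery descending:
   site  battery  reading status
3  roof       75      608   warn
5  roof       61      683   warn
2  dock       39      769   fail
drop duplicate site (keep=last):
   site  battery  reading status
5  roof       61      683   warn
2  dock       39      769   fail

50.0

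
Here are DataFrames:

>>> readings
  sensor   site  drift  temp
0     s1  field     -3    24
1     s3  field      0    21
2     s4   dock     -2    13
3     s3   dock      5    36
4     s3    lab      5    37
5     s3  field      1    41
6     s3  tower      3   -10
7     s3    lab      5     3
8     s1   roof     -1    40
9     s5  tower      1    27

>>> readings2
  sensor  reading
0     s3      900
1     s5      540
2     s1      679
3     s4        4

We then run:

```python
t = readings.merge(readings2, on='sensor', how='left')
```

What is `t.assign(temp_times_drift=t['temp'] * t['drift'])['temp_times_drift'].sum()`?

merge on 'sensor' (how='left') → 10 rows:
  sensor   site  drift  temp  reading
0     s1  field     -3    24      679
1     s3  field      0    21      900
2     s4   dock     -2    13        4
3     s3   dock      5    36      900
4     s3    lab      5    37      900
5     s3  field      1    41      900
6     s3  tower      3   -10      900
7     s3    lab      5     3      900
8     s1   roof     -1    40      679
9     s5  tower      1    27      540
add column temp_times_drift = t['temp'] * t['drift']:
  sensor   site  drift  temp  reading  temp_times_drift
0     s1  field     -3    24      679               -72
1     s3  field      0    21      900                 0
2     s4   dock     -2    13        4               -26
3     s3   dock      5    36      900               180
4     s3    lab      5    37      900               185
5     s3  field      1    41      900                41
6     s3  tower      3   -10      900               -30
7     s3    lab      5     3      900                15
8     s1   roof     -1    40      679               -40
9     s5  tower      1    27      540                27
The sum of column 'temp_times_drift' is 280.

280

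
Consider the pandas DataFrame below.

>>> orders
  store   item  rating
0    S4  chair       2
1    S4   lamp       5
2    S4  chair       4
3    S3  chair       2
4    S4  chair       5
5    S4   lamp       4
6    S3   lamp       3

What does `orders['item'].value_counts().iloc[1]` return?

3

value_counts of item:
item
chair    4
lamp     3
Name: count, dtype: int64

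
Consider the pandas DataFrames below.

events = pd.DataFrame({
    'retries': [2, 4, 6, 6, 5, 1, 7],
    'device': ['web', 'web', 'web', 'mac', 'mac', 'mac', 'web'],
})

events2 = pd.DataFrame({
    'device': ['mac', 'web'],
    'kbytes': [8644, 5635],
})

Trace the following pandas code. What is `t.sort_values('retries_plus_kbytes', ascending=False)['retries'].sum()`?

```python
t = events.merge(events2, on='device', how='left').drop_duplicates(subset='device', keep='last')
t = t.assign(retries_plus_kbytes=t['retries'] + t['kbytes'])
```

merge on 'device' (how='left') → 7 rows:
   retries device  kbytes
0        2    web    5635
1        4    web    5635
2        6    web    5635
3        6    mac    8644
4        5    mac    8644
5        1    mac    8644
6        7    web    5635
drop duplicate device (keep=last):
   retries device  kbytes
5        1    mac    8644
6        7    web    5635
add column retries_plus_kbytes = t['retries'] + t['kbytes']:
   retries device  kbytes  retries_plus_kbytes
5        1    mac    8644                 8645
6        7    web    5635                 5642
sort by retries_plus_kbytes descending:
   retries device  kbytes  retries_plus_kbytes
5        1    mac    8644                 8645
6        7    web    5635                 5642

8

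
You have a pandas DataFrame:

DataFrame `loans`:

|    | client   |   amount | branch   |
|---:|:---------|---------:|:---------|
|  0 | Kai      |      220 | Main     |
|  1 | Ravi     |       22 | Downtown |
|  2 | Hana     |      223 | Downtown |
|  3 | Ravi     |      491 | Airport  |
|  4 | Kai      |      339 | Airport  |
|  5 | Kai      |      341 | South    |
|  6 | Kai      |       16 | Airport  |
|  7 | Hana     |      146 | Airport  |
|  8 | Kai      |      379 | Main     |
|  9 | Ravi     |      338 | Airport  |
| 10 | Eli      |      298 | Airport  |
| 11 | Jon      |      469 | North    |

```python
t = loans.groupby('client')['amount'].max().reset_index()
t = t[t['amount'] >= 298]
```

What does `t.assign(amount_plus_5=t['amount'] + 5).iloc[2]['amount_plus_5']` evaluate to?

group by client, max of amount:
client
Eli     298
Hana    223
Jon     469
Kai     379
Ravi    491
Name: amount, dtype: int64
reset_index():
  client  amount
0    Eli     298
1   Hana     223
2    Jon     469
3    Kai     379
4   Ravi     491
filter rows where amount >= 298:
  client  amount
0    Eli     298
2    Jon     469
3    Kai     379
4   Ravi     491
add column amount_plus_5 = t['amount'] + 5:
  client  amount  amount_plus_5
0    Eli     298            303
2    Jon     469            474
3    Kai     379            384
4   Ravi     491            496
So iloc[2]['amount_plus_5'] = 384.

384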